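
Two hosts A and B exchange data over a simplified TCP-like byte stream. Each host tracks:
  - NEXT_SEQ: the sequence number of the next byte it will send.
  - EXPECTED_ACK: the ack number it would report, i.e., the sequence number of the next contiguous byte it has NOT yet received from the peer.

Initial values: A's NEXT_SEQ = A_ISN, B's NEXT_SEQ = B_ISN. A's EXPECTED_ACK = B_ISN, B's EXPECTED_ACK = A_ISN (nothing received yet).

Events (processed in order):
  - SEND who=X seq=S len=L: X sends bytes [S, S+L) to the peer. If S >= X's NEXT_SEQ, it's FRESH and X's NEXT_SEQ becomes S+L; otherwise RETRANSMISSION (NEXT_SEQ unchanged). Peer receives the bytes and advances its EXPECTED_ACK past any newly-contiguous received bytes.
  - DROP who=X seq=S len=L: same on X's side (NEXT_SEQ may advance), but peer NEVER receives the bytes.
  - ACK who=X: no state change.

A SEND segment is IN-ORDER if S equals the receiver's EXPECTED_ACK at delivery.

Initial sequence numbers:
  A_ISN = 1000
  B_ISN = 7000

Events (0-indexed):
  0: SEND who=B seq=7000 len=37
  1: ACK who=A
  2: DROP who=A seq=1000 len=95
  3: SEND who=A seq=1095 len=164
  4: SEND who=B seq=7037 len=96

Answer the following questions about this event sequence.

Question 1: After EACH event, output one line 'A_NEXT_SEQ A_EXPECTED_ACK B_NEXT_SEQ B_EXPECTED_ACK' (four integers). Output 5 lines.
1000 7037 7037 1000
1000 7037 7037 1000
1095 7037 7037 1000
1259 7037 7037 1000
1259 7133 7133 1000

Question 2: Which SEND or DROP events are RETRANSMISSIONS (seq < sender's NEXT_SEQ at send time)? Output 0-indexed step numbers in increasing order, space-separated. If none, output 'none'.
Answer: none

Derivation:
Step 0: SEND seq=7000 -> fresh
Step 2: DROP seq=1000 -> fresh
Step 3: SEND seq=1095 -> fresh
Step 4: SEND seq=7037 -> fresh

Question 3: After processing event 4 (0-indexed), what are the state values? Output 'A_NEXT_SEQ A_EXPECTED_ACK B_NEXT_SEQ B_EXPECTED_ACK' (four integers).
After event 0: A_seq=1000 A_ack=7037 B_seq=7037 B_ack=1000
After event 1: A_seq=1000 A_ack=7037 B_seq=7037 B_ack=1000
After event 2: A_seq=1095 A_ack=7037 B_seq=7037 B_ack=1000
After event 3: A_seq=1259 A_ack=7037 B_seq=7037 B_ack=1000
After event 4: A_seq=1259 A_ack=7133 B_seq=7133 B_ack=1000

1259 7133 7133 1000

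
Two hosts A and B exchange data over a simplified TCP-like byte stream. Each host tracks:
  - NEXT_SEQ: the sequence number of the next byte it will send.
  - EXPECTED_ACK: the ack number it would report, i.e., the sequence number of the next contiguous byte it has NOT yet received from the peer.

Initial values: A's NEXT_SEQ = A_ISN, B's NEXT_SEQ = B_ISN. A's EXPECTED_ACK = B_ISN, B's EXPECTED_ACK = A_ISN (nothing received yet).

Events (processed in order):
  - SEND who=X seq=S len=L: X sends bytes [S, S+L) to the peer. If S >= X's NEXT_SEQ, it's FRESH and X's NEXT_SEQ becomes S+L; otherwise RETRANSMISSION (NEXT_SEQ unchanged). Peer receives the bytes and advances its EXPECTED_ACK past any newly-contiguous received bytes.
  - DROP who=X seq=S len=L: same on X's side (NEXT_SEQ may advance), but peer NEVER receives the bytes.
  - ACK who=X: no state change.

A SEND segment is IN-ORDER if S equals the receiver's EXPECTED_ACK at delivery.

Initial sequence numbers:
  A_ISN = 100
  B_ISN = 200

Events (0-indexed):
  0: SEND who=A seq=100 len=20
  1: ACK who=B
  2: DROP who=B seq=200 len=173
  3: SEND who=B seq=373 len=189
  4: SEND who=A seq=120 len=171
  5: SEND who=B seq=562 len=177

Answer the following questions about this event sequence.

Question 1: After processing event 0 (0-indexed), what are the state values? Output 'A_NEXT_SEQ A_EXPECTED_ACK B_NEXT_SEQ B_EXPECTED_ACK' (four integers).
After event 0: A_seq=120 A_ack=200 B_seq=200 B_ack=120

120 200 200 120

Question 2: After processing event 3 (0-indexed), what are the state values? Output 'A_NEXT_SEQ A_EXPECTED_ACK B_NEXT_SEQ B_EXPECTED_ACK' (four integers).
After event 0: A_seq=120 A_ack=200 B_seq=200 B_ack=120
After event 1: A_seq=120 A_ack=200 B_seq=200 B_ack=120
After event 2: A_seq=120 A_ack=200 B_seq=373 B_ack=120
After event 3: A_seq=120 A_ack=200 B_seq=562 B_ack=120

120 200 562 120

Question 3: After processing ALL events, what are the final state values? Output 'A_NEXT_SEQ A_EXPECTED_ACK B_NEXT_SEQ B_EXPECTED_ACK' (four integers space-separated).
After event 0: A_seq=120 A_ack=200 B_seq=200 B_ack=120
After event 1: A_seq=120 A_ack=200 B_seq=200 B_ack=120
After event 2: A_seq=120 A_ack=200 B_seq=373 B_ack=120
After event 3: A_seq=120 A_ack=200 B_seq=562 B_ack=120
After event 4: A_seq=291 A_ack=200 B_seq=562 B_ack=291
After event 5: A_seq=291 A_ack=200 B_seq=739 B_ack=291

Answer: 291 200 739 291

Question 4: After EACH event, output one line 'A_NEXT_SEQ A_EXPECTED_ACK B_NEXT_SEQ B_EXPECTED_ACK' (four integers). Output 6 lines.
120 200 200 120
120 200 200 120
120 200 373 120
120 200 562 120
291 200 562 291
291 200 739 291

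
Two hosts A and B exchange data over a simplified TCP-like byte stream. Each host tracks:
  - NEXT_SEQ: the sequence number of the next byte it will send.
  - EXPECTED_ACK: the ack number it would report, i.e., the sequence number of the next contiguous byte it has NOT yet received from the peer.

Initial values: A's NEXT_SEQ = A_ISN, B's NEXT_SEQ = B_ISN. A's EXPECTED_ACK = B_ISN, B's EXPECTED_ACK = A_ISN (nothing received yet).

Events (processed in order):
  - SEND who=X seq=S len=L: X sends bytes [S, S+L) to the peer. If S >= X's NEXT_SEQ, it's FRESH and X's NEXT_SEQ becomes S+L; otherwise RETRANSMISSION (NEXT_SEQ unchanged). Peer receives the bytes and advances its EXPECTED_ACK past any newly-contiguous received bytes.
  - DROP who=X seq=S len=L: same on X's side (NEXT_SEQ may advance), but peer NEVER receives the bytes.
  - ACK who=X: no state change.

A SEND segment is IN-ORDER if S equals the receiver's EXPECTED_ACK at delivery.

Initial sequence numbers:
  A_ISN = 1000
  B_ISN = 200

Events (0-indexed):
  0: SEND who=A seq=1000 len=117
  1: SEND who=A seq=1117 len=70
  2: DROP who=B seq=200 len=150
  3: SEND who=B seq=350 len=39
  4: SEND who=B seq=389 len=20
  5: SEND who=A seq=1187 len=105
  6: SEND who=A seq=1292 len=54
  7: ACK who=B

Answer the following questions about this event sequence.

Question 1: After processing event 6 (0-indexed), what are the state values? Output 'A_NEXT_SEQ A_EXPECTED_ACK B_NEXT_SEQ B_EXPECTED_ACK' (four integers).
After event 0: A_seq=1117 A_ack=200 B_seq=200 B_ack=1117
After event 1: A_seq=1187 A_ack=200 B_seq=200 B_ack=1187
After event 2: A_seq=1187 A_ack=200 B_seq=350 B_ack=1187
After event 3: A_seq=1187 A_ack=200 B_seq=389 B_ack=1187
After event 4: A_seq=1187 A_ack=200 B_seq=409 B_ack=1187
After event 5: A_seq=1292 A_ack=200 B_seq=409 B_ack=1292
After event 6: A_seq=1346 A_ack=200 B_seq=409 B_ack=1346

1346 200 409 1346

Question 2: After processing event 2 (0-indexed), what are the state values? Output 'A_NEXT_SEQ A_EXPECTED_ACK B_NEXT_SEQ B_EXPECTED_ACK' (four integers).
After event 0: A_seq=1117 A_ack=200 B_seq=200 B_ack=1117
After event 1: A_seq=1187 A_ack=200 B_seq=200 B_ack=1187
After event 2: A_seq=1187 A_ack=200 B_seq=350 B_ack=1187

1187 200 350 1187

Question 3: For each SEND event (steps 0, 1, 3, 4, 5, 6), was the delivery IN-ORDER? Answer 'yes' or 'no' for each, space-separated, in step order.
Step 0: SEND seq=1000 -> in-order
Step 1: SEND seq=1117 -> in-order
Step 3: SEND seq=350 -> out-of-order
Step 4: SEND seq=389 -> out-of-order
Step 5: SEND seq=1187 -> in-order
Step 6: SEND seq=1292 -> in-order

Answer: yes yes no no yes yes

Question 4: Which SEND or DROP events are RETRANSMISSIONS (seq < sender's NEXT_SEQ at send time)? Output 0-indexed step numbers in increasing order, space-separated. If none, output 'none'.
Answer: none

Derivation:
Step 0: SEND seq=1000 -> fresh
Step 1: SEND seq=1117 -> fresh
Step 2: DROP seq=200 -> fresh
Step 3: SEND seq=350 -> fresh
Step 4: SEND seq=389 -> fresh
Step 5: SEND seq=1187 -> fresh
Step 6: SEND seq=1292 -> fresh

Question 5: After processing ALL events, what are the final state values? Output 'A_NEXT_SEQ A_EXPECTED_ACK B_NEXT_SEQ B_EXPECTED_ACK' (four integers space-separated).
Answer: 1346 200 409 1346

Derivation:
After event 0: A_seq=1117 A_ack=200 B_seq=200 B_ack=1117
After event 1: A_seq=1187 A_ack=200 B_seq=200 B_ack=1187
After event 2: A_seq=1187 A_ack=200 B_seq=350 B_ack=1187
After event 3: A_seq=1187 A_ack=200 B_seq=389 B_ack=1187
After event 4: A_seq=1187 A_ack=200 B_seq=409 B_ack=1187
After event 5: A_seq=1292 A_ack=200 B_seq=409 B_ack=1292
After event 6: A_seq=1346 A_ack=200 B_seq=409 B_ack=1346
After event 7: A_seq=1346 A_ack=200 B_seq=409 B_ack=1346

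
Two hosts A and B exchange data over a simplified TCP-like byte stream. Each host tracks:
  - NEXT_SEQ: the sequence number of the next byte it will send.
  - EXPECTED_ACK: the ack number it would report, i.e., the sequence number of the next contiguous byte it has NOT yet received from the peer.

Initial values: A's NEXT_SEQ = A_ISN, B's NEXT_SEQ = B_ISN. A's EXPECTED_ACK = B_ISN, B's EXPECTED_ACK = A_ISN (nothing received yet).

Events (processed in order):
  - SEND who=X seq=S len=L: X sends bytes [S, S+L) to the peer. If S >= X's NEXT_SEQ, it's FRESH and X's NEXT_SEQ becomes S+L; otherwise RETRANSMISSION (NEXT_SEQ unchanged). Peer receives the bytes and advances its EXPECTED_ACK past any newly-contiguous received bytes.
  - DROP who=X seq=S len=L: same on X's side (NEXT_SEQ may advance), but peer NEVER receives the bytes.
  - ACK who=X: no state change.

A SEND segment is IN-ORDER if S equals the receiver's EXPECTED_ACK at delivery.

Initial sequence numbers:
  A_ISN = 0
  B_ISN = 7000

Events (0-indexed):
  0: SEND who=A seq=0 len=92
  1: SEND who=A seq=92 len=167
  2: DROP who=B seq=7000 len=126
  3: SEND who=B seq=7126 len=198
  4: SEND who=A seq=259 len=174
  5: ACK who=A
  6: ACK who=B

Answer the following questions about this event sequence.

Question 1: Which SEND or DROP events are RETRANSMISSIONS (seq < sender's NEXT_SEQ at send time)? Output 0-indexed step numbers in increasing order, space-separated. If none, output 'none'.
Step 0: SEND seq=0 -> fresh
Step 1: SEND seq=92 -> fresh
Step 2: DROP seq=7000 -> fresh
Step 3: SEND seq=7126 -> fresh
Step 4: SEND seq=259 -> fresh

Answer: none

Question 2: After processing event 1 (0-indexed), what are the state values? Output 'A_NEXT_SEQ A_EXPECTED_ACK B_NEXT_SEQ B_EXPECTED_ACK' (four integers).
After event 0: A_seq=92 A_ack=7000 B_seq=7000 B_ack=92
After event 1: A_seq=259 A_ack=7000 B_seq=7000 B_ack=259

259 7000 7000 259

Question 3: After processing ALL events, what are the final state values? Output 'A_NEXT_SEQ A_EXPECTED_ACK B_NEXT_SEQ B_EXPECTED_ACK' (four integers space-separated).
After event 0: A_seq=92 A_ack=7000 B_seq=7000 B_ack=92
After event 1: A_seq=259 A_ack=7000 B_seq=7000 B_ack=259
After event 2: A_seq=259 A_ack=7000 B_seq=7126 B_ack=259
After event 3: A_seq=259 A_ack=7000 B_seq=7324 B_ack=259
After event 4: A_seq=433 A_ack=7000 B_seq=7324 B_ack=433
After event 5: A_seq=433 A_ack=7000 B_seq=7324 B_ack=433
After event 6: A_seq=433 A_ack=7000 B_seq=7324 B_ack=433

Answer: 433 7000 7324 433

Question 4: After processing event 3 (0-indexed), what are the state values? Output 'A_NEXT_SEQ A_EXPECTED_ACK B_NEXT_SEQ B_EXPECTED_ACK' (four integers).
After event 0: A_seq=92 A_ack=7000 B_seq=7000 B_ack=92
After event 1: A_seq=259 A_ack=7000 B_seq=7000 B_ack=259
After event 2: A_seq=259 A_ack=7000 B_seq=7126 B_ack=259
After event 3: A_seq=259 A_ack=7000 B_seq=7324 B_ack=259

259 7000 7324 259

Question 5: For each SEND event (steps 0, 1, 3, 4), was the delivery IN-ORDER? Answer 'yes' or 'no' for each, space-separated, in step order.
Step 0: SEND seq=0 -> in-order
Step 1: SEND seq=92 -> in-order
Step 3: SEND seq=7126 -> out-of-order
Step 4: SEND seq=259 -> in-order

Answer: yes yes no yes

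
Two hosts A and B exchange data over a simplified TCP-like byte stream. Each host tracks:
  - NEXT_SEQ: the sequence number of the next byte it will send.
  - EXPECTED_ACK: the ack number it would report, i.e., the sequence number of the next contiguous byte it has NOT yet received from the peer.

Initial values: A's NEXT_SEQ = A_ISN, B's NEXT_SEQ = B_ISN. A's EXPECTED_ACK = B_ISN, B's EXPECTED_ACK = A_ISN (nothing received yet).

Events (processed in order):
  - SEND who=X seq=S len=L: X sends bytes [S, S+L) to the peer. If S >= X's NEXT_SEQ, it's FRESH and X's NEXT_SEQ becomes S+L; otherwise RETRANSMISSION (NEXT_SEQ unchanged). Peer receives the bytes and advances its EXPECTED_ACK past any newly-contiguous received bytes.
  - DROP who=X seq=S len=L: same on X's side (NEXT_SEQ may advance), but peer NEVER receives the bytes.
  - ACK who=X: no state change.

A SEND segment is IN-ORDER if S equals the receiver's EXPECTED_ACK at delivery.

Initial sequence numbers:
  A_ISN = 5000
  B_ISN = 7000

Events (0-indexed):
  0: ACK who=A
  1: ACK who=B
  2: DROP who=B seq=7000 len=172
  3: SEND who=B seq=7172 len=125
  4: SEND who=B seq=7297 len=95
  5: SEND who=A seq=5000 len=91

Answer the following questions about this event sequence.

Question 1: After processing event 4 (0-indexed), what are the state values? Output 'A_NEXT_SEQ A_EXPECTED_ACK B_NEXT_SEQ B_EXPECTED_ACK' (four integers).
After event 0: A_seq=5000 A_ack=7000 B_seq=7000 B_ack=5000
After event 1: A_seq=5000 A_ack=7000 B_seq=7000 B_ack=5000
After event 2: A_seq=5000 A_ack=7000 B_seq=7172 B_ack=5000
After event 3: A_seq=5000 A_ack=7000 B_seq=7297 B_ack=5000
After event 4: A_seq=5000 A_ack=7000 B_seq=7392 B_ack=5000

5000 7000 7392 5000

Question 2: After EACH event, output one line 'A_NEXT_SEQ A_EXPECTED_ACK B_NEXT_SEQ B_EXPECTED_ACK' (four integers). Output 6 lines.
5000 7000 7000 5000
5000 7000 7000 5000
5000 7000 7172 5000
5000 7000 7297 5000
5000 7000 7392 5000
5091 7000 7392 5091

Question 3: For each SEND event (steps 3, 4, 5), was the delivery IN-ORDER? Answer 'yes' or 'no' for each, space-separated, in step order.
Step 3: SEND seq=7172 -> out-of-order
Step 4: SEND seq=7297 -> out-of-order
Step 5: SEND seq=5000 -> in-order

Answer: no no yes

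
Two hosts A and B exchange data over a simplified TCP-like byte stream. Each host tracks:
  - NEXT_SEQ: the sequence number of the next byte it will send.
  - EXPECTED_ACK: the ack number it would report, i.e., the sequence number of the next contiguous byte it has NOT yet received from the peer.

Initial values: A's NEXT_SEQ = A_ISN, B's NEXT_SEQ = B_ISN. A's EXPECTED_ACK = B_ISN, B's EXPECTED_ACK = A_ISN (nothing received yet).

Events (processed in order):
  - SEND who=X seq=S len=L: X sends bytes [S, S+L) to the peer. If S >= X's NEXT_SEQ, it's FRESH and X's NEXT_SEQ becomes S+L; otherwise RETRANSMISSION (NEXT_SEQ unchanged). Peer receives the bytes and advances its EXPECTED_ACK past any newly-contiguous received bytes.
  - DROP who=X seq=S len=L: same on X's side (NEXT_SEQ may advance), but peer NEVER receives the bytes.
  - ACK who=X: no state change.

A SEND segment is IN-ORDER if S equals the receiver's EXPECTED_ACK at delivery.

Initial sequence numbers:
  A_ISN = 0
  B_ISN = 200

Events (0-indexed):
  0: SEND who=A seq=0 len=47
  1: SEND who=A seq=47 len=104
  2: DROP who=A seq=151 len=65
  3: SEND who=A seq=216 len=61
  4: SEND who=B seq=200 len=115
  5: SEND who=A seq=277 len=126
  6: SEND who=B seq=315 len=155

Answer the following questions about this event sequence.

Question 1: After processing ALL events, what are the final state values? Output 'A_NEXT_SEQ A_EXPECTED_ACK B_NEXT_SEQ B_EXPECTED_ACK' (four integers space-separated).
After event 0: A_seq=47 A_ack=200 B_seq=200 B_ack=47
After event 1: A_seq=151 A_ack=200 B_seq=200 B_ack=151
After event 2: A_seq=216 A_ack=200 B_seq=200 B_ack=151
After event 3: A_seq=277 A_ack=200 B_seq=200 B_ack=151
After event 4: A_seq=277 A_ack=315 B_seq=315 B_ack=151
After event 5: A_seq=403 A_ack=315 B_seq=315 B_ack=151
After event 6: A_seq=403 A_ack=470 B_seq=470 B_ack=151

Answer: 403 470 470 151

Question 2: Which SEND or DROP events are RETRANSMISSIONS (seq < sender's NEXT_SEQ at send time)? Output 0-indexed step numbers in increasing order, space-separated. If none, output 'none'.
Step 0: SEND seq=0 -> fresh
Step 1: SEND seq=47 -> fresh
Step 2: DROP seq=151 -> fresh
Step 3: SEND seq=216 -> fresh
Step 4: SEND seq=200 -> fresh
Step 5: SEND seq=277 -> fresh
Step 6: SEND seq=315 -> fresh

Answer: none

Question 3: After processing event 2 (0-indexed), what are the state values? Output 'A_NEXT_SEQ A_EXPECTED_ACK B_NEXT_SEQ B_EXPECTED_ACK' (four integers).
After event 0: A_seq=47 A_ack=200 B_seq=200 B_ack=47
After event 1: A_seq=151 A_ack=200 B_seq=200 B_ack=151
After event 2: A_seq=216 A_ack=200 B_seq=200 B_ack=151

216 200 200 151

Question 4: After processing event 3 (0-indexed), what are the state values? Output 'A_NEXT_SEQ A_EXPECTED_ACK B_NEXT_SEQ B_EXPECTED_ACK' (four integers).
After event 0: A_seq=47 A_ack=200 B_seq=200 B_ack=47
After event 1: A_seq=151 A_ack=200 B_seq=200 B_ack=151
After event 2: A_seq=216 A_ack=200 B_seq=200 B_ack=151
After event 3: A_seq=277 A_ack=200 B_seq=200 B_ack=151

277 200 200 151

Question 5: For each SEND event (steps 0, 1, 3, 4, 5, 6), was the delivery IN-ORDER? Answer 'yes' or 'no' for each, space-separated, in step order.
Answer: yes yes no yes no yes

Derivation:
Step 0: SEND seq=0 -> in-order
Step 1: SEND seq=47 -> in-order
Step 3: SEND seq=216 -> out-of-order
Step 4: SEND seq=200 -> in-order
Step 5: SEND seq=277 -> out-of-order
Step 6: SEND seq=315 -> in-order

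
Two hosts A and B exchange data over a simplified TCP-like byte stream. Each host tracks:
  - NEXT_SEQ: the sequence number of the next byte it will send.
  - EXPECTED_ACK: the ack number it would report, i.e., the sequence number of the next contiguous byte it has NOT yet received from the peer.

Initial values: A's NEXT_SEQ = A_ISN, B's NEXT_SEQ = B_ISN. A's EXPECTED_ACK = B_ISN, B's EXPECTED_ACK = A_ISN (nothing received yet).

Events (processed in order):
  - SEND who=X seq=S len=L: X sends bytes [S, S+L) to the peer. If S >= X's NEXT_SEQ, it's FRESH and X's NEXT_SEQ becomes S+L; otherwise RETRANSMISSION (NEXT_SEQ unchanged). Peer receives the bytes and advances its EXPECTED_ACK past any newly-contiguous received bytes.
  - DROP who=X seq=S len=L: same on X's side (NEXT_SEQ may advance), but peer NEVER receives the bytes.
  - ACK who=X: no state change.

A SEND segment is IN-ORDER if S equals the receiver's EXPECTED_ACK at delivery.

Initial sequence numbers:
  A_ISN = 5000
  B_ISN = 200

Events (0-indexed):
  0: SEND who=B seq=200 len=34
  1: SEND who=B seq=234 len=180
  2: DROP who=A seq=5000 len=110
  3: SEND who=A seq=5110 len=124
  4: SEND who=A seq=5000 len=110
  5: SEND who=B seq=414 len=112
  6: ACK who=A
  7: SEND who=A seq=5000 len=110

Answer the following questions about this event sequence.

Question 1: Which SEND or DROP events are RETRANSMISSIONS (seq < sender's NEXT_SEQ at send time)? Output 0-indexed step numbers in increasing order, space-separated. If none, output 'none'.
Step 0: SEND seq=200 -> fresh
Step 1: SEND seq=234 -> fresh
Step 2: DROP seq=5000 -> fresh
Step 3: SEND seq=5110 -> fresh
Step 4: SEND seq=5000 -> retransmit
Step 5: SEND seq=414 -> fresh
Step 7: SEND seq=5000 -> retransmit

Answer: 4 7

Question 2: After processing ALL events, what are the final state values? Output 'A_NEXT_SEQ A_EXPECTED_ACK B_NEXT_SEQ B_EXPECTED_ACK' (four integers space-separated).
Answer: 5234 526 526 5234

Derivation:
After event 0: A_seq=5000 A_ack=234 B_seq=234 B_ack=5000
After event 1: A_seq=5000 A_ack=414 B_seq=414 B_ack=5000
After event 2: A_seq=5110 A_ack=414 B_seq=414 B_ack=5000
After event 3: A_seq=5234 A_ack=414 B_seq=414 B_ack=5000
After event 4: A_seq=5234 A_ack=414 B_seq=414 B_ack=5234
After event 5: A_seq=5234 A_ack=526 B_seq=526 B_ack=5234
After event 6: A_seq=5234 A_ack=526 B_seq=526 B_ack=5234
After event 7: A_seq=5234 A_ack=526 B_seq=526 B_ack=5234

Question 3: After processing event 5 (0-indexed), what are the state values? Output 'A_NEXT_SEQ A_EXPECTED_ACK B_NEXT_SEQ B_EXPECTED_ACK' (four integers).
After event 0: A_seq=5000 A_ack=234 B_seq=234 B_ack=5000
After event 1: A_seq=5000 A_ack=414 B_seq=414 B_ack=5000
After event 2: A_seq=5110 A_ack=414 B_seq=414 B_ack=5000
After event 3: A_seq=5234 A_ack=414 B_seq=414 B_ack=5000
After event 4: A_seq=5234 A_ack=414 B_seq=414 B_ack=5234
After event 5: A_seq=5234 A_ack=526 B_seq=526 B_ack=5234

5234 526 526 5234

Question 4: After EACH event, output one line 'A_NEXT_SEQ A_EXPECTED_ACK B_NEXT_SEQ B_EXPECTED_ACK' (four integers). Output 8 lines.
5000 234 234 5000
5000 414 414 5000
5110 414 414 5000
5234 414 414 5000
5234 414 414 5234
5234 526 526 5234
5234 526 526 5234
5234 526 526 5234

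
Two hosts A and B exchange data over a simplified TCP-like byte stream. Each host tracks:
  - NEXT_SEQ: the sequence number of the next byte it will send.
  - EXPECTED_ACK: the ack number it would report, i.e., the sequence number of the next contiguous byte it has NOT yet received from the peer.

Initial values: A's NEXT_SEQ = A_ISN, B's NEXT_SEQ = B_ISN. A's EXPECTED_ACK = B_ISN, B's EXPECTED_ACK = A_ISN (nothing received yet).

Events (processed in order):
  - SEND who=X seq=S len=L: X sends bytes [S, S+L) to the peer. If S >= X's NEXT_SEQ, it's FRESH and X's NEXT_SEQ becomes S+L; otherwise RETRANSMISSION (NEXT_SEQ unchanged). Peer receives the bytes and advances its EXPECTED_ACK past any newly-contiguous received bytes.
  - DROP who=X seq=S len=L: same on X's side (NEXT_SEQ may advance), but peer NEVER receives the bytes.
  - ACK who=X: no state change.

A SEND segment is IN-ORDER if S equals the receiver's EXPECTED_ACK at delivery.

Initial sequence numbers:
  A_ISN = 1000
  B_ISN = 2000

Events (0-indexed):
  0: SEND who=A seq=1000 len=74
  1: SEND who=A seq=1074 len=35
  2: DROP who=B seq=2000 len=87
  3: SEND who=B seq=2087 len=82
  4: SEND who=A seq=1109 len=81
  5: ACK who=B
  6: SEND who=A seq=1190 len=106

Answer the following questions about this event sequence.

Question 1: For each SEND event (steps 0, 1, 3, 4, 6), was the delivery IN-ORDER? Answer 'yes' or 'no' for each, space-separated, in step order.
Answer: yes yes no yes yes

Derivation:
Step 0: SEND seq=1000 -> in-order
Step 1: SEND seq=1074 -> in-order
Step 3: SEND seq=2087 -> out-of-order
Step 4: SEND seq=1109 -> in-order
Step 6: SEND seq=1190 -> in-order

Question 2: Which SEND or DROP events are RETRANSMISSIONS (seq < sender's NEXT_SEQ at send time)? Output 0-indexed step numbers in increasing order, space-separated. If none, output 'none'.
Answer: none

Derivation:
Step 0: SEND seq=1000 -> fresh
Step 1: SEND seq=1074 -> fresh
Step 2: DROP seq=2000 -> fresh
Step 3: SEND seq=2087 -> fresh
Step 4: SEND seq=1109 -> fresh
Step 6: SEND seq=1190 -> fresh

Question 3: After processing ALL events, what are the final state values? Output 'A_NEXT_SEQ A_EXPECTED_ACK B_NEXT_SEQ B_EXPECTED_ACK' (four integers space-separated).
Answer: 1296 2000 2169 1296

Derivation:
After event 0: A_seq=1074 A_ack=2000 B_seq=2000 B_ack=1074
After event 1: A_seq=1109 A_ack=2000 B_seq=2000 B_ack=1109
After event 2: A_seq=1109 A_ack=2000 B_seq=2087 B_ack=1109
After event 3: A_seq=1109 A_ack=2000 B_seq=2169 B_ack=1109
After event 4: A_seq=1190 A_ack=2000 B_seq=2169 B_ack=1190
After event 5: A_seq=1190 A_ack=2000 B_seq=2169 B_ack=1190
After event 6: A_seq=1296 A_ack=2000 B_seq=2169 B_ack=1296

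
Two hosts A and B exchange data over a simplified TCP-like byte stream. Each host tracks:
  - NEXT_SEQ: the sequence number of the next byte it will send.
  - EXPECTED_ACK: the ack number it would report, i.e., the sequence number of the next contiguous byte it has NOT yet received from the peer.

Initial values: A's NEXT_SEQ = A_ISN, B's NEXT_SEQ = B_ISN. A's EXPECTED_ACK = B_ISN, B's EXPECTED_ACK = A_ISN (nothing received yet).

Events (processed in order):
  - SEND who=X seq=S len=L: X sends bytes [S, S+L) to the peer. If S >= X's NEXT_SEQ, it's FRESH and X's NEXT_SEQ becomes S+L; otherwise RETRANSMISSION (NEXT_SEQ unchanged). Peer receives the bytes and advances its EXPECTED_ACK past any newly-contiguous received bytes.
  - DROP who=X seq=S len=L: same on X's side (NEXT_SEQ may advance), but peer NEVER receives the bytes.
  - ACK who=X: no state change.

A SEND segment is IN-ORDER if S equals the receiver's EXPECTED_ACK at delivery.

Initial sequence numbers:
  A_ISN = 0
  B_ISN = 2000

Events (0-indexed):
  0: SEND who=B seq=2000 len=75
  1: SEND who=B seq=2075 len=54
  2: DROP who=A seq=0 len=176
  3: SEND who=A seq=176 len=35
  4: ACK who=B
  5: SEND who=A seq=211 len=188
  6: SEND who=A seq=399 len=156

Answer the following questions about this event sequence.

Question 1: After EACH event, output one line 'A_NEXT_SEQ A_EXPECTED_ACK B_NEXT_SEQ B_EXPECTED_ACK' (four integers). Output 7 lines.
0 2075 2075 0
0 2129 2129 0
176 2129 2129 0
211 2129 2129 0
211 2129 2129 0
399 2129 2129 0
555 2129 2129 0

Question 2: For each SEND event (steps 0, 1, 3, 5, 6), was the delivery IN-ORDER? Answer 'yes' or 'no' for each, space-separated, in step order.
Answer: yes yes no no no

Derivation:
Step 0: SEND seq=2000 -> in-order
Step 1: SEND seq=2075 -> in-order
Step 3: SEND seq=176 -> out-of-order
Step 5: SEND seq=211 -> out-of-order
Step 6: SEND seq=399 -> out-of-order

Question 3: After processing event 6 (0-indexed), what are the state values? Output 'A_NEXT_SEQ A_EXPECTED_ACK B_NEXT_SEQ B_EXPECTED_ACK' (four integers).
After event 0: A_seq=0 A_ack=2075 B_seq=2075 B_ack=0
After event 1: A_seq=0 A_ack=2129 B_seq=2129 B_ack=0
After event 2: A_seq=176 A_ack=2129 B_seq=2129 B_ack=0
After event 3: A_seq=211 A_ack=2129 B_seq=2129 B_ack=0
After event 4: A_seq=211 A_ack=2129 B_seq=2129 B_ack=0
After event 5: A_seq=399 A_ack=2129 B_seq=2129 B_ack=0
After event 6: A_seq=555 A_ack=2129 B_seq=2129 B_ack=0

555 2129 2129 0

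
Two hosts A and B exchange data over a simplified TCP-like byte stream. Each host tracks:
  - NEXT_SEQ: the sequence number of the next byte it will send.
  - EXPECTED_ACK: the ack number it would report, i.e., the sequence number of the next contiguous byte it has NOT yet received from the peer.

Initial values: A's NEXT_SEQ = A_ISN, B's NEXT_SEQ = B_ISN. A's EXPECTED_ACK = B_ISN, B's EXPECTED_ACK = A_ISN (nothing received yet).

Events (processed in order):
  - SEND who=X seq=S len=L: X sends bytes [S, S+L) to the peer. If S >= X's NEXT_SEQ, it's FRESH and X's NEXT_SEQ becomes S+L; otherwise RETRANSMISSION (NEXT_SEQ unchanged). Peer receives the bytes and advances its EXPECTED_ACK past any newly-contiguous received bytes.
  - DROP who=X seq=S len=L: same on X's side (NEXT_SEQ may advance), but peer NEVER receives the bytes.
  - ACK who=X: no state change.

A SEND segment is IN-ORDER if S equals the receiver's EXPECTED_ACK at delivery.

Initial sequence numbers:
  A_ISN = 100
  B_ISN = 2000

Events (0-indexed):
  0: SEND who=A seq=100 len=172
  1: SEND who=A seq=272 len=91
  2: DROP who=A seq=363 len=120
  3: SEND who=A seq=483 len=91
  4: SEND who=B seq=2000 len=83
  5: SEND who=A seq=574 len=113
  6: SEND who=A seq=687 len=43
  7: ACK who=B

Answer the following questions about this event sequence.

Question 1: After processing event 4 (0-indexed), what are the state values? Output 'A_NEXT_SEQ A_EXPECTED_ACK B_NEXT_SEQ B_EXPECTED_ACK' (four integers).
After event 0: A_seq=272 A_ack=2000 B_seq=2000 B_ack=272
After event 1: A_seq=363 A_ack=2000 B_seq=2000 B_ack=363
After event 2: A_seq=483 A_ack=2000 B_seq=2000 B_ack=363
After event 3: A_seq=574 A_ack=2000 B_seq=2000 B_ack=363
After event 4: A_seq=574 A_ack=2083 B_seq=2083 B_ack=363

574 2083 2083 363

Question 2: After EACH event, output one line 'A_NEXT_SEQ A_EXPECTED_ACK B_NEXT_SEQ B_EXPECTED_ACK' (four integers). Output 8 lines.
272 2000 2000 272
363 2000 2000 363
483 2000 2000 363
574 2000 2000 363
574 2083 2083 363
687 2083 2083 363
730 2083 2083 363
730 2083 2083 363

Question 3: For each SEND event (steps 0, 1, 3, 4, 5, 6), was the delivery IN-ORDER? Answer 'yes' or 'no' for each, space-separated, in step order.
Answer: yes yes no yes no no

Derivation:
Step 0: SEND seq=100 -> in-order
Step 1: SEND seq=272 -> in-order
Step 3: SEND seq=483 -> out-of-order
Step 4: SEND seq=2000 -> in-order
Step 5: SEND seq=574 -> out-of-order
Step 6: SEND seq=687 -> out-of-order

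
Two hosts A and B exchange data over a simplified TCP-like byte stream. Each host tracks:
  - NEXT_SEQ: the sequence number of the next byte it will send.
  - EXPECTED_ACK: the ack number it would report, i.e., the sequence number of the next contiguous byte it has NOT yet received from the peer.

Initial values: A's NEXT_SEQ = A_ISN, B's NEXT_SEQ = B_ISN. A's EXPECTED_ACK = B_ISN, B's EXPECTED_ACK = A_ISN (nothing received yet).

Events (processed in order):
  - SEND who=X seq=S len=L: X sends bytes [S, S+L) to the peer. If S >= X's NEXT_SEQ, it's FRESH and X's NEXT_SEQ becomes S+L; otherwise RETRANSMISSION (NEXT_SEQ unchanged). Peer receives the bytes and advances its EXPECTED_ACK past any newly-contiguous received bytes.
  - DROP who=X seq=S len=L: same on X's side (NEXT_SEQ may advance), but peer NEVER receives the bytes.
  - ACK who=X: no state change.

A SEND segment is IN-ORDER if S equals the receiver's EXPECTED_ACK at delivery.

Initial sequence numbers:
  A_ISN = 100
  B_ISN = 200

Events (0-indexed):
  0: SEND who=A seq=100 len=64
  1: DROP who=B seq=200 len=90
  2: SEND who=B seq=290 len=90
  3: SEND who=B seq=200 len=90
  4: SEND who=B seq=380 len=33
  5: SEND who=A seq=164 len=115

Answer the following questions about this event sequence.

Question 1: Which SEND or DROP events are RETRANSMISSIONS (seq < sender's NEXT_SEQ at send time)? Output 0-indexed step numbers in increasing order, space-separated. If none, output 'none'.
Answer: 3

Derivation:
Step 0: SEND seq=100 -> fresh
Step 1: DROP seq=200 -> fresh
Step 2: SEND seq=290 -> fresh
Step 3: SEND seq=200 -> retransmit
Step 4: SEND seq=380 -> fresh
Step 5: SEND seq=164 -> fresh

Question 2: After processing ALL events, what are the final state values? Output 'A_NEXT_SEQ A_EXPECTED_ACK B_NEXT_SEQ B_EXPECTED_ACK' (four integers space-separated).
Answer: 279 413 413 279

Derivation:
After event 0: A_seq=164 A_ack=200 B_seq=200 B_ack=164
After event 1: A_seq=164 A_ack=200 B_seq=290 B_ack=164
After event 2: A_seq=164 A_ack=200 B_seq=380 B_ack=164
After event 3: A_seq=164 A_ack=380 B_seq=380 B_ack=164
After event 4: A_seq=164 A_ack=413 B_seq=413 B_ack=164
After event 5: A_seq=279 A_ack=413 B_seq=413 B_ack=279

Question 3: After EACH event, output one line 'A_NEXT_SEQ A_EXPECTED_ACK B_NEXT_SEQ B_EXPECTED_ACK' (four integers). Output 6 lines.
164 200 200 164
164 200 290 164
164 200 380 164
164 380 380 164
164 413 413 164
279 413 413 279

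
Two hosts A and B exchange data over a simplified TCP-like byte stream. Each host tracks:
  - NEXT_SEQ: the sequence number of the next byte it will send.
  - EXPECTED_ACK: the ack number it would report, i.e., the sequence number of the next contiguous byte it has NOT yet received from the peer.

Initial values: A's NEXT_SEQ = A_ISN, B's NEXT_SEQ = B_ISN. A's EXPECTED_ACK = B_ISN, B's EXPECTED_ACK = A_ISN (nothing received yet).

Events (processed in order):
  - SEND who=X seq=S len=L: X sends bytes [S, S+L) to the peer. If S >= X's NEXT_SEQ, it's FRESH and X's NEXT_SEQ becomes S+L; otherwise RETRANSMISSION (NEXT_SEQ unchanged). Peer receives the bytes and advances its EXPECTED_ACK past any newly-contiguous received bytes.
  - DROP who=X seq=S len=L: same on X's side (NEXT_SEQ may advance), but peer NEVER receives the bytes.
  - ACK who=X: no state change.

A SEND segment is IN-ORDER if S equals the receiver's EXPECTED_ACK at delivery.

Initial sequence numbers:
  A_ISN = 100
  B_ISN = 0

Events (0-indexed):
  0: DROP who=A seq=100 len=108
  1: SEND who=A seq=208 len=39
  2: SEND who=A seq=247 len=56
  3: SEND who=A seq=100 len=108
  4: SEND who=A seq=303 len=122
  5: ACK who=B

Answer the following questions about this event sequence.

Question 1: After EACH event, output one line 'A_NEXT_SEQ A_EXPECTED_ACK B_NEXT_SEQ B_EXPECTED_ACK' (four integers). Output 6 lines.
208 0 0 100
247 0 0 100
303 0 0 100
303 0 0 303
425 0 0 425
425 0 0 425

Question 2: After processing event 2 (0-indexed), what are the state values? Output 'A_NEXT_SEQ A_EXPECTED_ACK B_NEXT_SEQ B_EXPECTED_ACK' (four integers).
After event 0: A_seq=208 A_ack=0 B_seq=0 B_ack=100
After event 1: A_seq=247 A_ack=0 B_seq=0 B_ack=100
After event 2: A_seq=303 A_ack=0 B_seq=0 B_ack=100

303 0 0 100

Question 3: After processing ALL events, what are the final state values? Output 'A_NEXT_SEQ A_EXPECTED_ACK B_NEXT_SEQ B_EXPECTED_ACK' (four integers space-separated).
Answer: 425 0 0 425

Derivation:
After event 0: A_seq=208 A_ack=0 B_seq=0 B_ack=100
After event 1: A_seq=247 A_ack=0 B_seq=0 B_ack=100
After event 2: A_seq=303 A_ack=0 B_seq=0 B_ack=100
After event 3: A_seq=303 A_ack=0 B_seq=0 B_ack=303
After event 4: A_seq=425 A_ack=0 B_seq=0 B_ack=425
After event 5: A_seq=425 A_ack=0 B_seq=0 B_ack=425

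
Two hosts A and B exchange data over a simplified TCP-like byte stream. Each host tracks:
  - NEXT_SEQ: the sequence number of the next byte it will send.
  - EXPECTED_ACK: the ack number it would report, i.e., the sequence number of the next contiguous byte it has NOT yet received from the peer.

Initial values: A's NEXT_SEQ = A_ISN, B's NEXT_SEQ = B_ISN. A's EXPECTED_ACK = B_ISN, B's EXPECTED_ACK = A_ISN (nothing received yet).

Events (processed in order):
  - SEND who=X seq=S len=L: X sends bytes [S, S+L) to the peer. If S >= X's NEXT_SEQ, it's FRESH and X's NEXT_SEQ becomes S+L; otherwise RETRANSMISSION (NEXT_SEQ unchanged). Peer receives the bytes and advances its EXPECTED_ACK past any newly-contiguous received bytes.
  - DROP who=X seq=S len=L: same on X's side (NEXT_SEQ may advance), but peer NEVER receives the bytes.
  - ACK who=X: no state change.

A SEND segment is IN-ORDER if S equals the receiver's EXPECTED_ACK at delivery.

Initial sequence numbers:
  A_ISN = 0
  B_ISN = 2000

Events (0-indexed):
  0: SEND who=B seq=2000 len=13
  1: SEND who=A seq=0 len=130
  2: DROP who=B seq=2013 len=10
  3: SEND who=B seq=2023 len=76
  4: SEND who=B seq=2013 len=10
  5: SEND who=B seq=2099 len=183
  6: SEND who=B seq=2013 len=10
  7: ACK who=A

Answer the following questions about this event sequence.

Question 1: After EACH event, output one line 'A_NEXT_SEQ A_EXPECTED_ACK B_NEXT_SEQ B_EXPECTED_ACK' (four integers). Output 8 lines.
0 2013 2013 0
130 2013 2013 130
130 2013 2023 130
130 2013 2099 130
130 2099 2099 130
130 2282 2282 130
130 2282 2282 130
130 2282 2282 130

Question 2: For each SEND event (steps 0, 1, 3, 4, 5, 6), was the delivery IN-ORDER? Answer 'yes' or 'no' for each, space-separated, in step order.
Answer: yes yes no yes yes no

Derivation:
Step 0: SEND seq=2000 -> in-order
Step 1: SEND seq=0 -> in-order
Step 3: SEND seq=2023 -> out-of-order
Step 4: SEND seq=2013 -> in-order
Step 5: SEND seq=2099 -> in-order
Step 6: SEND seq=2013 -> out-of-order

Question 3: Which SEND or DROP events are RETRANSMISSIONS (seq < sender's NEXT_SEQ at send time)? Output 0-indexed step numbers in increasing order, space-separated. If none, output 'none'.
Step 0: SEND seq=2000 -> fresh
Step 1: SEND seq=0 -> fresh
Step 2: DROP seq=2013 -> fresh
Step 3: SEND seq=2023 -> fresh
Step 4: SEND seq=2013 -> retransmit
Step 5: SEND seq=2099 -> fresh
Step 6: SEND seq=2013 -> retransmit

Answer: 4 6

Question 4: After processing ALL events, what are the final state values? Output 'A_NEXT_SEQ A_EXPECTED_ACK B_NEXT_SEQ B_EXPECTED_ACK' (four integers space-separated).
Answer: 130 2282 2282 130

Derivation:
After event 0: A_seq=0 A_ack=2013 B_seq=2013 B_ack=0
After event 1: A_seq=130 A_ack=2013 B_seq=2013 B_ack=130
After event 2: A_seq=130 A_ack=2013 B_seq=2023 B_ack=130
After event 3: A_seq=130 A_ack=2013 B_seq=2099 B_ack=130
After event 4: A_seq=130 A_ack=2099 B_seq=2099 B_ack=130
After event 5: A_seq=130 A_ack=2282 B_seq=2282 B_ack=130
After event 6: A_seq=130 A_ack=2282 B_seq=2282 B_ack=130
After event 7: A_seq=130 A_ack=2282 B_seq=2282 B_ack=130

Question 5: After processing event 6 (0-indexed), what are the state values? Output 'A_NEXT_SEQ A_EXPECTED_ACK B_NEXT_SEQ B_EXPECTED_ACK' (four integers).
After event 0: A_seq=0 A_ack=2013 B_seq=2013 B_ack=0
After event 1: A_seq=130 A_ack=2013 B_seq=2013 B_ack=130
After event 2: A_seq=130 A_ack=2013 B_seq=2023 B_ack=130
After event 3: A_seq=130 A_ack=2013 B_seq=2099 B_ack=130
After event 4: A_seq=130 A_ack=2099 B_seq=2099 B_ack=130
After event 5: A_seq=130 A_ack=2282 B_seq=2282 B_ack=130
After event 6: A_seq=130 A_ack=2282 B_seq=2282 B_ack=130

130 2282 2282 130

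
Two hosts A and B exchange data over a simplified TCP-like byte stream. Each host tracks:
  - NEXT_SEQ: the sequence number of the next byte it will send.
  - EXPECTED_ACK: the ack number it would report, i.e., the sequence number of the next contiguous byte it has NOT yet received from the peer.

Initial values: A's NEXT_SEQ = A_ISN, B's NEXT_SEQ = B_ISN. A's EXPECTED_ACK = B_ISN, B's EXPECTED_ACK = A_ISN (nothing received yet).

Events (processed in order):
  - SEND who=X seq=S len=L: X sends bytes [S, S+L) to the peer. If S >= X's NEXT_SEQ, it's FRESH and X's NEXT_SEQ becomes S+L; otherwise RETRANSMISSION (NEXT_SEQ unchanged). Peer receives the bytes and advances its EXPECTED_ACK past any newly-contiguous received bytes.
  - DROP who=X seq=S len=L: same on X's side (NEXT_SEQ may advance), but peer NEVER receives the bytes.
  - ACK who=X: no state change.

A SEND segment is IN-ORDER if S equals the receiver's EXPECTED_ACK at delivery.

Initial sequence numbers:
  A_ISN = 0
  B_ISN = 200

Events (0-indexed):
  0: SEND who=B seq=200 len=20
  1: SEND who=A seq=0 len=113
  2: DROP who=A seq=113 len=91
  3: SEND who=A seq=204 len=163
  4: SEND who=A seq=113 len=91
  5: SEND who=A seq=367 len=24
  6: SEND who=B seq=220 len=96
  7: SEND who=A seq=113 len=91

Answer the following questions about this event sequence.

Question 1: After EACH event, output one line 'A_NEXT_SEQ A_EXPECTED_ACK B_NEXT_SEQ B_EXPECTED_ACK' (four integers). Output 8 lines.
0 220 220 0
113 220 220 113
204 220 220 113
367 220 220 113
367 220 220 367
391 220 220 391
391 316 316 391
391 316 316 391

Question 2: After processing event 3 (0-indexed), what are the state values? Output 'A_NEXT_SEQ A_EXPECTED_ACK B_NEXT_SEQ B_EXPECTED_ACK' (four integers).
After event 0: A_seq=0 A_ack=220 B_seq=220 B_ack=0
After event 1: A_seq=113 A_ack=220 B_seq=220 B_ack=113
After event 2: A_seq=204 A_ack=220 B_seq=220 B_ack=113
After event 3: A_seq=367 A_ack=220 B_seq=220 B_ack=113

367 220 220 113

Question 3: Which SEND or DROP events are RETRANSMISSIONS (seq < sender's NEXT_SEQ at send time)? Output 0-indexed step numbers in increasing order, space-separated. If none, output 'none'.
Step 0: SEND seq=200 -> fresh
Step 1: SEND seq=0 -> fresh
Step 2: DROP seq=113 -> fresh
Step 3: SEND seq=204 -> fresh
Step 4: SEND seq=113 -> retransmit
Step 5: SEND seq=367 -> fresh
Step 6: SEND seq=220 -> fresh
Step 7: SEND seq=113 -> retransmit

Answer: 4 7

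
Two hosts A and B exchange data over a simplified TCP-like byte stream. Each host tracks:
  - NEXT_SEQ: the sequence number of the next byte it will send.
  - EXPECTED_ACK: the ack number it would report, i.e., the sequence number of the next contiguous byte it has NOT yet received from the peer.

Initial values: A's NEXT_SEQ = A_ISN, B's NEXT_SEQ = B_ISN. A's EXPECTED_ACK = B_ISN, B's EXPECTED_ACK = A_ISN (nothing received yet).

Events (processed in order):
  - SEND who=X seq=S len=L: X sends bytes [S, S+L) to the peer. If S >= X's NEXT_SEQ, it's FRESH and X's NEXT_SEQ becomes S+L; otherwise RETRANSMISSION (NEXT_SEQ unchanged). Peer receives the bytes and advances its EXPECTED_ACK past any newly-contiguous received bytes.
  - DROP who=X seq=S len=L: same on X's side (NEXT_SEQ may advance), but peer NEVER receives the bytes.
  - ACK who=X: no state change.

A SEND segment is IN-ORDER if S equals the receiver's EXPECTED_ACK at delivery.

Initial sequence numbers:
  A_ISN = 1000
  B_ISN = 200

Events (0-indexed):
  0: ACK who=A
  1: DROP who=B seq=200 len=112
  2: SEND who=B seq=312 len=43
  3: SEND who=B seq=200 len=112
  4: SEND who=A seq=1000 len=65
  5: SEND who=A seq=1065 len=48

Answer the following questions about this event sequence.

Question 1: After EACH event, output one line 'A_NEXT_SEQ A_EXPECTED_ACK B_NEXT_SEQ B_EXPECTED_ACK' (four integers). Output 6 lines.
1000 200 200 1000
1000 200 312 1000
1000 200 355 1000
1000 355 355 1000
1065 355 355 1065
1113 355 355 1113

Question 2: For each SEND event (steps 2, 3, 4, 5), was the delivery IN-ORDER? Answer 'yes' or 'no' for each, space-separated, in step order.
Step 2: SEND seq=312 -> out-of-order
Step 3: SEND seq=200 -> in-order
Step 4: SEND seq=1000 -> in-order
Step 5: SEND seq=1065 -> in-order

Answer: no yes yes yes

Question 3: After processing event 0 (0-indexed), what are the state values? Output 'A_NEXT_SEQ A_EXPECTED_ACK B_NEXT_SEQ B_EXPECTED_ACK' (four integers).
After event 0: A_seq=1000 A_ack=200 B_seq=200 B_ack=1000

1000 200 200 1000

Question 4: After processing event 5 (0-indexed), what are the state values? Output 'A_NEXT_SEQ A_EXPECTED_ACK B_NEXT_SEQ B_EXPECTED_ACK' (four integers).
After event 0: A_seq=1000 A_ack=200 B_seq=200 B_ack=1000
After event 1: A_seq=1000 A_ack=200 B_seq=312 B_ack=1000
After event 2: A_seq=1000 A_ack=200 B_seq=355 B_ack=1000
After event 3: A_seq=1000 A_ack=355 B_seq=355 B_ack=1000
After event 4: A_seq=1065 A_ack=355 B_seq=355 B_ack=1065
After event 5: A_seq=1113 A_ack=355 B_seq=355 B_ack=1113

1113 355 355 1113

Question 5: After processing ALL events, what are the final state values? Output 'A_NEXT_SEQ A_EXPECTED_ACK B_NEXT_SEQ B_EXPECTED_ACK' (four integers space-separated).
Answer: 1113 355 355 1113

Derivation:
After event 0: A_seq=1000 A_ack=200 B_seq=200 B_ack=1000
After event 1: A_seq=1000 A_ack=200 B_seq=312 B_ack=1000
After event 2: A_seq=1000 A_ack=200 B_seq=355 B_ack=1000
After event 3: A_seq=1000 A_ack=355 B_seq=355 B_ack=1000
After event 4: A_seq=1065 A_ack=355 B_seq=355 B_ack=1065
After event 5: A_seq=1113 A_ack=355 B_seq=355 B_ack=1113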